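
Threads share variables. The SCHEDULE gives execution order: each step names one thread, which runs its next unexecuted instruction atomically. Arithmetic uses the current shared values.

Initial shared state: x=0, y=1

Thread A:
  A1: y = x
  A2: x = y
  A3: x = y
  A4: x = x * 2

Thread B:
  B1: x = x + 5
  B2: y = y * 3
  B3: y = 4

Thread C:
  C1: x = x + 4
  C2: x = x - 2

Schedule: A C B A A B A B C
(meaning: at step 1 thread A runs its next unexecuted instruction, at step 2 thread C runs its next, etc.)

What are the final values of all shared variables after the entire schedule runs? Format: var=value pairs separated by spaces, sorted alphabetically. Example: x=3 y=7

Step 1: thread A executes A1 (y = x). Shared: x=0 y=0. PCs: A@1 B@0 C@0
Step 2: thread C executes C1 (x = x + 4). Shared: x=4 y=0. PCs: A@1 B@0 C@1
Step 3: thread B executes B1 (x = x + 5). Shared: x=9 y=0. PCs: A@1 B@1 C@1
Step 4: thread A executes A2 (x = y). Shared: x=0 y=0. PCs: A@2 B@1 C@1
Step 5: thread A executes A3 (x = y). Shared: x=0 y=0. PCs: A@3 B@1 C@1
Step 6: thread B executes B2 (y = y * 3). Shared: x=0 y=0. PCs: A@3 B@2 C@1
Step 7: thread A executes A4 (x = x * 2). Shared: x=0 y=0. PCs: A@4 B@2 C@1
Step 8: thread B executes B3 (y = 4). Shared: x=0 y=4. PCs: A@4 B@3 C@1
Step 9: thread C executes C2 (x = x - 2). Shared: x=-2 y=4. PCs: A@4 B@3 C@2

Answer: x=-2 y=4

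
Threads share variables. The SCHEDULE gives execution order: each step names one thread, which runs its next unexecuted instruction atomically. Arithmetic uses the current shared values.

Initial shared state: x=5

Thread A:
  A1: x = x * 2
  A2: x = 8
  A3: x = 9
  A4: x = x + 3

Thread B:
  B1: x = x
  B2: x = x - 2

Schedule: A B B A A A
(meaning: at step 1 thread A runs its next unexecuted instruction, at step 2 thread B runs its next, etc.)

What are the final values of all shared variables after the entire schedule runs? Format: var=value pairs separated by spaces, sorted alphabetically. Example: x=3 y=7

Answer: x=12

Derivation:
Step 1: thread A executes A1 (x = x * 2). Shared: x=10. PCs: A@1 B@0
Step 2: thread B executes B1 (x = x). Shared: x=10. PCs: A@1 B@1
Step 3: thread B executes B2 (x = x - 2). Shared: x=8. PCs: A@1 B@2
Step 4: thread A executes A2 (x = 8). Shared: x=8. PCs: A@2 B@2
Step 5: thread A executes A3 (x = 9). Shared: x=9. PCs: A@3 B@2
Step 6: thread A executes A4 (x = x + 3). Shared: x=12. PCs: A@4 B@2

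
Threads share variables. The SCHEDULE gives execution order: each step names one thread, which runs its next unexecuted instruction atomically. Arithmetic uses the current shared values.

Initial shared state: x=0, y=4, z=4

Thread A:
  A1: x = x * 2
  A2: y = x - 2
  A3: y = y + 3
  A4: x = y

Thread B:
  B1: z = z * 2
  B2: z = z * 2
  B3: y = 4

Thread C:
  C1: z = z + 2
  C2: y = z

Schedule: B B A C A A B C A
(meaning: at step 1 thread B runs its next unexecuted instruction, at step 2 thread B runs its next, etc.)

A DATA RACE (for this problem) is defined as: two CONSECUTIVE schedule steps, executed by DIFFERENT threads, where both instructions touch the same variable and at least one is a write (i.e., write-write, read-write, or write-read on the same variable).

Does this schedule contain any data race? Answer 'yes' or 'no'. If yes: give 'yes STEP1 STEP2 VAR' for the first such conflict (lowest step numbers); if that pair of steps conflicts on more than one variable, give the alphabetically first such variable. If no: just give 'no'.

Answer: yes 6 7 y

Derivation:
Steps 1,2: same thread (B). No race.
Steps 2,3: B(r=z,w=z) vs A(r=x,w=x). No conflict.
Steps 3,4: A(r=x,w=x) vs C(r=z,w=z). No conflict.
Steps 4,5: C(r=z,w=z) vs A(r=x,w=y). No conflict.
Steps 5,6: same thread (A). No race.
Steps 6,7: A(y = y + 3) vs B(y = 4). RACE on y (W-W).
Steps 7,8: B(y = 4) vs C(y = z). RACE on y (W-W).
Steps 8,9: C(y = z) vs A(x = y). RACE on y (W-R).
First conflict at steps 6,7.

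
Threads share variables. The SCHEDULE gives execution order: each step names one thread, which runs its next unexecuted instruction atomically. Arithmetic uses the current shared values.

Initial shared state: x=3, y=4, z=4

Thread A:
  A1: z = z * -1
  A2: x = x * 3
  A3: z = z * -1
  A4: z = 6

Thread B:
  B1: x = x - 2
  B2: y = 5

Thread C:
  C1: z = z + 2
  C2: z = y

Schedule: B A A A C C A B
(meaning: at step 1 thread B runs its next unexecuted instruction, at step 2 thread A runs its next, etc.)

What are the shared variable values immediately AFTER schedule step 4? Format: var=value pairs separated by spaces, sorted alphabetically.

Step 1: thread B executes B1 (x = x - 2). Shared: x=1 y=4 z=4. PCs: A@0 B@1 C@0
Step 2: thread A executes A1 (z = z * -1). Shared: x=1 y=4 z=-4. PCs: A@1 B@1 C@0
Step 3: thread A executes A2 (x = x * 3). Shared: x=3 y=4 z=-4. PCs: A@2 B@1 C@0
Step 4: thread A executes A3 (z = z * -1). Shared: x=3 y=4 z=4. PCs: A@3 B@1 C@0

Answer: x=3 y=4 z=4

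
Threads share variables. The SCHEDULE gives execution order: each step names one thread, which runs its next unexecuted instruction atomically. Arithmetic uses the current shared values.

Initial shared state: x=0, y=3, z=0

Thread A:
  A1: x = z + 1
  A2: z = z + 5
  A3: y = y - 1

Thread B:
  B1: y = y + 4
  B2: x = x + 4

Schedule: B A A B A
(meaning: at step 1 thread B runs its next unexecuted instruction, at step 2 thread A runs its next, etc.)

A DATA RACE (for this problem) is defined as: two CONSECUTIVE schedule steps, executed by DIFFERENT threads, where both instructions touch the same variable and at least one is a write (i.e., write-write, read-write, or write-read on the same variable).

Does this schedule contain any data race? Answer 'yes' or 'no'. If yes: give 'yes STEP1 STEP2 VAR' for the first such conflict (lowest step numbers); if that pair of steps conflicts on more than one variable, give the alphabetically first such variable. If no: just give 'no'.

Answer: no

Derivation:
Steps 1,2: B(r=y,w=y) vs A(r=z,w=x). No conflict.
Steps 2,3: same thread (A). No race.
Steps 3,4: A(r=z,w=z) vs B(r=x,w=x). No conflict.
Steps 4,5: B(r=x,w=x) vs A(r=y,w=y). No conflict.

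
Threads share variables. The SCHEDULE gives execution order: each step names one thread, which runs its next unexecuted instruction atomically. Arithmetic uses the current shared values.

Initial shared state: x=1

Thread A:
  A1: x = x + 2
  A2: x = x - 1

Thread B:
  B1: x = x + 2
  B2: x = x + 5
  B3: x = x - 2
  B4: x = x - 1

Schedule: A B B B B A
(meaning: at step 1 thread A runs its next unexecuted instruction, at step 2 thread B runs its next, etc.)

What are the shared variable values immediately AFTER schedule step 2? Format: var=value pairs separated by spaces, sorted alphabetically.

Step 1: thread A executes A1 (x = x + 2). Shared: x=3. PCs: A@1 B@0
Step 2: thread B executes B1 (x = x + 2). Shared: x=5. PCs: A@1 B@1

Answer: x=5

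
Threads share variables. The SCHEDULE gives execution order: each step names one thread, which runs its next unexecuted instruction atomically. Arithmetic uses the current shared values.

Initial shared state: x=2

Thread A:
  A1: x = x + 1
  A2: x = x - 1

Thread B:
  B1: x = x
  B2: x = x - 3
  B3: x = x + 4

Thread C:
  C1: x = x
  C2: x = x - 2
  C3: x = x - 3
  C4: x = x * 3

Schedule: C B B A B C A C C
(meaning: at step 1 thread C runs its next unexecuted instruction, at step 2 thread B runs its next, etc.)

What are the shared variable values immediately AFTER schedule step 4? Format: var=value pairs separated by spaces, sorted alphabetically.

Step 1: thread C executes C1 (x = x). Shared: x=2. PCs: A@0 B@0 C@1
Step 2: thread B executes B1 (x = x). Shared: x=2. PCs: A@0 B@1 C@1
Step 3: thread B executes B2 (x = x - 3). Shared: x=-1. PCs: A@0 B@2 C@1
Step 4: thread A executes A1 (x = x + 1). Shared: x=0. PCs: A@1 B@2 C@1

Answer: x=0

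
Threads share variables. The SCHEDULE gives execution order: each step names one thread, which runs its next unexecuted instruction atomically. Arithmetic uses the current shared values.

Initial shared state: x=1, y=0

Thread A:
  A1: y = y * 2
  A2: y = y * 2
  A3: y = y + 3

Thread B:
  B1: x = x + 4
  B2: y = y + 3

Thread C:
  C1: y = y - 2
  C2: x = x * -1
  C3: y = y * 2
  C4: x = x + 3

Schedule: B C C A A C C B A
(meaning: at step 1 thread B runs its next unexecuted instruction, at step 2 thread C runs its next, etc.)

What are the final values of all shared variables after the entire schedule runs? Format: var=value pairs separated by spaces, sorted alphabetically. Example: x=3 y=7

Step 1: thread B executes B1 (x = x + 4). Shared: x=5 y=0. PCs: A@0 B@1 C@0
Step 2: thread C executes C1 (y = y - 2). Shared: x=5 y=-2. PCs: A@0 B@1 C@1
Step 3: thread C executes C2 (x = x * -1). Shared: x=-5 y=-2. PCs: A@0 B@1 C@2
Step 4: thread A executes A1 (y = y * 2). Shared: x=-5 y=-4. PCs: A@1 B@1 C@2
Step 5: thread A executes A2 (y = y * 2). Shared: x=-5 y=-8. PCs: A@2 B@1 C@2
Step 6: thread C executes C3 (y = y * 2). Shared: x=-5 y=-16. PCs: A@2 B@1 C@3
Step 7: thread C executes C4 (x = x + 3). Shared: x=-2 y=-16. PCs: A@2 B@1 C@4
Step 8: thread B executes B2 (y = y + 3). Shared: x=-2 y=-13. PCs: A@2 B@2 C@4
Step 9: thread A executes A3 (y = y + 3). Shared: x=-2 y=-10. PCs: A@3 B@2 C@4

Answer: x=-2 y=-10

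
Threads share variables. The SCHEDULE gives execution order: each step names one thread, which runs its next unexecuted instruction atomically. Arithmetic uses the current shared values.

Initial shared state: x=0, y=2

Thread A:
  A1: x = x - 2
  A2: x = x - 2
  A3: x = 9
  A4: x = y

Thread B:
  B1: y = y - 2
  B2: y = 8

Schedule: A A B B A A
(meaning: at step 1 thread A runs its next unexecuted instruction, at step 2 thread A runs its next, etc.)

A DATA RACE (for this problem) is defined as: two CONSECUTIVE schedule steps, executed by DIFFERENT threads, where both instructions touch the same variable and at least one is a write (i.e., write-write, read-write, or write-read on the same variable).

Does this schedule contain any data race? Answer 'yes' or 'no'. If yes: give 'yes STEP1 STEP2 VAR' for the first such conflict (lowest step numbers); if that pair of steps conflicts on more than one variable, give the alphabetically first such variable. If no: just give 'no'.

Answer: no

Derivation:
Steps 1,2: same thread (A). No race.
Steps 2,3: A(r=x,w=x) vs B(r=y,w=y). No conflict.
Steps 3,4: same thread (B). No race.
Steps 4,5: B(r=-,w=y) vs A(r=-,w=x). No conflict.
Steps 5,6: same thread (A). No race.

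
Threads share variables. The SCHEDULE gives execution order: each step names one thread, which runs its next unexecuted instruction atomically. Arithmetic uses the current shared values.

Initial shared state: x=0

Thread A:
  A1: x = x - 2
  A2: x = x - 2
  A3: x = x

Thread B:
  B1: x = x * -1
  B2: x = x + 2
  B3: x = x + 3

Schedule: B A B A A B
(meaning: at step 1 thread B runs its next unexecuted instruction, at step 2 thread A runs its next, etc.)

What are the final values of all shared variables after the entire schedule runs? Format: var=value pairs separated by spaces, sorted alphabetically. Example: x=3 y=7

Step 1: thread B executes B1 (x = x * -1). Shared: x=0. PCs: A@0 B@1
Step 2: thread A executes A1 (x = x - 2). Shared: x=-2. PCs: A@1 B@1
Step 3: thread B executes B2 (x = x + 2). Shared: x=0. PCs: A@1 B@2
Step 4: thread A executes A2 (x = x - 2). Shared: x=-2. PCs: A@2 B@2
Step 5: thread A executes A3 (x = x). Shared: x=-2. PCs: A@3 B@2
Step 6: thread B executes B3 (x = x + 3). Shared: x=1. PCs: A@3 B@3

Answer: x=1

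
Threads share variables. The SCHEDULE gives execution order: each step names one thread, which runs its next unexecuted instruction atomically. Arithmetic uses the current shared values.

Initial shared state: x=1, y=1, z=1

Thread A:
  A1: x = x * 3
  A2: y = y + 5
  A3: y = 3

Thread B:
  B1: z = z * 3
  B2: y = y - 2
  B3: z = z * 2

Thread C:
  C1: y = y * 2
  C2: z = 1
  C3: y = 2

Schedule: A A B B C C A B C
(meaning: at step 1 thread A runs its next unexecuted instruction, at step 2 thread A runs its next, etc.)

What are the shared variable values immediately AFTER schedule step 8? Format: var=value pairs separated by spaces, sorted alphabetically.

Step 1: thread A executes A1 (x = x * 3). Shared: x=3 y=1 z=1. PCs: A@1 B@0 C@0
Step 2: thread A executes A2 (y = y + 5). Shared: x=3 y=6 z=1. PCs: A@2 B@0 C@0
Step 3: thread B executes B1 (z = z * 3). Shared: x=3 y=6 z=3. PCs: A@2 B@1 C@0
Step 4: thread B executes B2 (y = y - 2). Shared: x=3 y=4 z=3. PCs: A@2 B@2 C@0
Step 5: thread C executes C1 (y = y * 2). Shared: x=3 y=8 z=3. PCs: A@2 B@2 C@1
Step 6: thread C executes C2 (z = 1). Shared: x=3 y=8 z=1. PCs: A@2 B@2 C@2
Step 7: thread A executes A3 (y = 3). Shared: x=3 y=3 z=1. PCs: A@3 B@2 C@2
Step 8: thread B executes B3 (z = z * 2). Shared: x=3 y=3 z=2. PCs: A@3 B@3 C@2

Answer: x=3 y=3 z=2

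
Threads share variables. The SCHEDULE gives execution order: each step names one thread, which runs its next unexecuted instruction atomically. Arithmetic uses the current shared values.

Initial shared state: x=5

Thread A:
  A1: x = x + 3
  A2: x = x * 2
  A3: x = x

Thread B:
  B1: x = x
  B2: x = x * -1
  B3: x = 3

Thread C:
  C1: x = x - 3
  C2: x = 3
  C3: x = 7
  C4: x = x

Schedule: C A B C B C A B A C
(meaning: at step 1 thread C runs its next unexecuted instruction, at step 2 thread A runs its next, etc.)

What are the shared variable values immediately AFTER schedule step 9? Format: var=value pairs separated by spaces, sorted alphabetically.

Answer: x=3

Derivation:
Step 1: thread C executes C1 (x = x - 3). Shared: x=2. PCs: A@0 B@0 C@1
Step 2: thread A executes A1 (x = x + 3). Shared: x=5. PCs: A@1 B@0 C@1
Step 3: thread B executes B1 (x = x). Shared: x=5. PCs: A@1 B@1 C@1
Step 4: thread C executes C2 (x = 3). Shared: x=3. PCs: A@1 B@1 C@2
Step 5: thread B executes B2 (x = x * -1). Shared: x=-3. PCs: A@1 B@2 C@2
Step 6: thread C executes C3 (x = 7). Shared: x=7. PCs: A@1 B@2 C@3
Step 7: thread A executes A2 (x = x * 2). Shared: x=14. PCs: A@2 B@2 C@3
Step 8: thread B executes B3 (x = 3). Shared: x=3. PCs: A@2 B@3 C@3
Step 9: thread A executes A3 (x = x). Shared: x=3. PCs: A@3 B@3 C@3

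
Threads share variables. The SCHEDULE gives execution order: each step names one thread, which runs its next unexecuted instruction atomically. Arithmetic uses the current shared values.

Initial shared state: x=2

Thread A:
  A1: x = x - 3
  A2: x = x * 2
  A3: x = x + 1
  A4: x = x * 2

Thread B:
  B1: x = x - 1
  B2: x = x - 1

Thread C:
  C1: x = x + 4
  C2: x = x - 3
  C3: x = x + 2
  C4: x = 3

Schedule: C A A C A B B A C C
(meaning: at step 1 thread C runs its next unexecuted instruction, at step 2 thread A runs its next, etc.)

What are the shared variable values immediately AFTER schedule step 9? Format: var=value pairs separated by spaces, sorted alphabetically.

Step 1: thread C executes C1 (x = x + 4). Shared: x=6. PCs: A@0 B@0 C@1
Step 2: thread A executes A1 (x = x - 3). Shared: x=3. PCs: A@1 B@0 C@1
Step 3: thread A executes A2 (x = x * 2). Shared: x=6. PCs: A@2 B@0 C@1
Step 4: thread C executes C2 (x = x - 3). Shared: x=3. PCs: A@2 B@0 C@2
Step 5: thread A executes A3 (x = x + 1). Shared: x=4. PCs: A@3 B@0 C@2
Step 6: thread B executes B1 (x = x - 1). Shared: x=3. PCs: A@3 B@1 C@2
Step 7: thread B executes B2 (x = x - 1). Shared: x=2. PCs: A@3 B@2 C@2
Step 8: thread A executes A4 (x = x * 2). Shared: x=4. PCs: A@4 B@2 C@2
Step 9: thread C executes C3 (x = x + 2). Shared: x=6. PCs: A@4 B@2 C@3

Answer: x=6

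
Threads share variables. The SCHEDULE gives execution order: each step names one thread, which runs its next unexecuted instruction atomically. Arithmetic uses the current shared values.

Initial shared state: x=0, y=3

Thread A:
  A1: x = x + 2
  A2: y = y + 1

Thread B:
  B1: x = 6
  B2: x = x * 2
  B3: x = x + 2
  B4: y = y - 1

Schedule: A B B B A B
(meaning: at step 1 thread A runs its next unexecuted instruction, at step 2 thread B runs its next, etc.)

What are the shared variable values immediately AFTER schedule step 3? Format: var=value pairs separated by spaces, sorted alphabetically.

Step 1: thread A executes A1 (x = x + 2). Shared: x=2 y=3. PCs: A@1 B@0
Step 2: thread B executes B1 (x = 6). Shared: x=6 y=3. PCs: A@1 B@1
Step 3: thread B executes B2 (x = x * 2). Shared: x=12 y=3. PCs: A@1 B@2

Answer: x=12 y=3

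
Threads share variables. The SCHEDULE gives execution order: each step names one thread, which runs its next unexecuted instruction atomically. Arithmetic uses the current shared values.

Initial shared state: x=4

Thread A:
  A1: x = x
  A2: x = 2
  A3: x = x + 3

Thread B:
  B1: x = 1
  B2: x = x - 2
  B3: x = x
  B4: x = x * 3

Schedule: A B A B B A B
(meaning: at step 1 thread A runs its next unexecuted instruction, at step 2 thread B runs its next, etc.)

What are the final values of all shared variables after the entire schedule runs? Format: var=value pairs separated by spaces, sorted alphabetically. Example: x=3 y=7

Answer: x=9

Derivation:
Step 1: thread A executes A1 (x = x). Shared: x=4. PCs: A@1 B@0
Step 2: thread B executes B1 (x = 1). Shared: x=1. PCs: A@1 B@1
Step 3: thread A executes A2 (x = 2). Shared: x=2. PCs: A@2 B@1
Step 4: thread B executes B2 (x = x - 2). Shared: x=0. PCs: A@2 B@2
Step 5: thread B executes B3 (x = x). Shared: x=0. PCs: A@2 B@3
Step 6: thread A executes A3 (x = x + 3). Shared: x=3. PCs: A@3 B@3
Step 7: thread B executes B4 (x = x * 3). Shared: x=9. PCs: A@3 B@4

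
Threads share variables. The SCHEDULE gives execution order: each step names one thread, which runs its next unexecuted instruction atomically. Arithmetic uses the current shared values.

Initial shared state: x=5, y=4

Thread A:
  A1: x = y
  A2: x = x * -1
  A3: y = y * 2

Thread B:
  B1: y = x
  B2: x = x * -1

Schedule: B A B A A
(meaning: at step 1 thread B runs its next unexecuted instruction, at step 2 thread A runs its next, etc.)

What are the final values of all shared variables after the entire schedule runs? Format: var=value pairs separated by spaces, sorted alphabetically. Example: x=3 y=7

Answer: x=5 y=10

Derivation:
Step 1: thread B executes B1 (y = x). Shared: x=5 y=5. PCs: A@0 B@1
Step 2: thread A executes A1 (x = y). Shared: x=5 y=5. PCs: A@1 B@1
Step 3: thread B executes B2 (x = x * -1). Shared: x=-5 y=5. PCs: A@1 B@2
Step 4: thread A executes A2 (x = x * -1). Shared: x=5 y=5. PCs: A@2 B@2
Step 5: thread A executes A3 (y = y * 2). Shared: x=5 y=10. PCs: A@3 B@2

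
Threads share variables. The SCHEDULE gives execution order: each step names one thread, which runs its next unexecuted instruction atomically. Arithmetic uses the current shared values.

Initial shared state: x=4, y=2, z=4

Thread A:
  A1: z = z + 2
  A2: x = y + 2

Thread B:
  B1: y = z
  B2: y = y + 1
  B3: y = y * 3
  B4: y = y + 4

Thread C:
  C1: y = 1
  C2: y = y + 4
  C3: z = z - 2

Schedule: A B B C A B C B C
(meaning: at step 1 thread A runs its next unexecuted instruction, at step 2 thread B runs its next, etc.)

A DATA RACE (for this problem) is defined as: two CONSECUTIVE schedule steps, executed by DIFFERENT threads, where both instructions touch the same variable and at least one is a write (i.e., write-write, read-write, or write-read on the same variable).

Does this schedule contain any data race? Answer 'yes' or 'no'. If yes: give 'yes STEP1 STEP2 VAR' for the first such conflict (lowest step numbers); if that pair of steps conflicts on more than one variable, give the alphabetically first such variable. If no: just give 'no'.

Steps 1,2: A(z = z + 2) vs B(y = z). RACE on z (W-R).
Steps 2,3: same thread (B). No race.
Steps 3,4: B(y = y + 1) vs C(y = 1). RACE on y (W-W).
Steps 4,5: C(y = 1) vs A(x = y + 2). RACE on y (W-R).
Steps 5,6: A(x = y + 2) vs B(y = y * 3). RACE on y (R-W).
Steps 6,7: B(y = y * 3) vs C(y = y + 4). RACE on y (W-W).
Steps 7,8: C(y = y + 4) vs B(y = y + 4). RACE on y (W-W).
Steps 8,9: B(r=y,w=y) vs C(r=z,w=z). No conflict.
First conflict at steps 1,2.

Answer: yes 1 2 z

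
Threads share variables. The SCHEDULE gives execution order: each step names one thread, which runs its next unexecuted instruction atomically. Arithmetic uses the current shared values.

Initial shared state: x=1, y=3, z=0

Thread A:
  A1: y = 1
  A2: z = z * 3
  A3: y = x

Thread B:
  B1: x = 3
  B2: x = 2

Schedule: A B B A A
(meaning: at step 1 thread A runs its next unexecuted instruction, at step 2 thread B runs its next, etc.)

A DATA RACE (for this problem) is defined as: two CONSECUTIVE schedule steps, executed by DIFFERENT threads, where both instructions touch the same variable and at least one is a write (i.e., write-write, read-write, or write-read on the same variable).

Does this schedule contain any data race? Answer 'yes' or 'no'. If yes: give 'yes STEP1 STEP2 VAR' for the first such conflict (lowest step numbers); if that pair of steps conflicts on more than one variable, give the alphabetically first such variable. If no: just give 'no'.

Steps 1,2: A(r=-,w=y) vs B(r=-,w=x). No conflict.
Steps 2,3: same thread (B). No race.
Steps 3,4: B(r=-,w=x) vs A(r=z,w=z). No conflict.
Steps 4,5: same thread (A). No race.

Answer: no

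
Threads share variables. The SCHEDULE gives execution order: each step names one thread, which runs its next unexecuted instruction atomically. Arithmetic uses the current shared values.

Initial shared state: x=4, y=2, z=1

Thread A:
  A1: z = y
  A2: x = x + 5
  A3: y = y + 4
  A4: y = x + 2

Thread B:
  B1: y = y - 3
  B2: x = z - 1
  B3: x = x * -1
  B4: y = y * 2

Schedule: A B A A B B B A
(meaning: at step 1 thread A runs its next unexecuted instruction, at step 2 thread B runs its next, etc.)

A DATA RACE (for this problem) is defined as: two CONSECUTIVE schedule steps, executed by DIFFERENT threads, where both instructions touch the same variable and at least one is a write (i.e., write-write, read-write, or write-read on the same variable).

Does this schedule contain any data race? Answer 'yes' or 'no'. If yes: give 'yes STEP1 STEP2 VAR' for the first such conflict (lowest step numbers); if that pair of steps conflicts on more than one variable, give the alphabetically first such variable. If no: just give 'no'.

Answer: yes 1 2 y

Derivation:
Steps 1,2: A(z = y) vs B(y = y - 3). RACE on y (R-W).
Steps 2,3: B(r=y,w=y) vs A(r=x,w=x). No conflict.
Steps 3,4: same thread (A). No race.
Steps 4,5: A(r=y,w=y) vs B(r=z,w=x). No conflict.
Steps 5,6: same thread (B). No race.
Steps 6,7: same thread (B). No race.
Steps 7,8: B(y = y * 2) vs A(y = x + 2). RACE on y (W-W).
First conflict at steps 1,2.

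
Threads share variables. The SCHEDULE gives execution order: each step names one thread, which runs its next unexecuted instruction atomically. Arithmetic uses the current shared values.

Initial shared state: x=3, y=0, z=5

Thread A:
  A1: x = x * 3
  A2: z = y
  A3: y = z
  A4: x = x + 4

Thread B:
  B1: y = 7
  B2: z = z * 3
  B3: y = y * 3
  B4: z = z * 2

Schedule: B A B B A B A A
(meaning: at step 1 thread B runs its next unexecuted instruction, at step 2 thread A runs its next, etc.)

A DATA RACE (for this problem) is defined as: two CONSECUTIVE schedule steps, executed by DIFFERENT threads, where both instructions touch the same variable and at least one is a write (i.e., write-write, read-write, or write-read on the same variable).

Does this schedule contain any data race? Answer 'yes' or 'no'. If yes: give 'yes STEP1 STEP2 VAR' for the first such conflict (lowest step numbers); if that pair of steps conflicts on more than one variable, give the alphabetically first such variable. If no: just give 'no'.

Answer: yes 4 5 y

Derivation:
Steps 1,2: B(r=-,w=y) vs A(r=x,w=x). No conflict.
Steps 2,3: A(r=x,w=x) vs B(r=z,w=z). No conflict.
Steps 3,4: same thread (B). No race.
Steps 4,5: B(y = y * 3) vs A(z = y). RACE on y (W-R).
Steps 5,6: A(z = y) vs B(z = z * 2). RACE on z (W-W).
Steps 6,7: B(z = z * 2) vs A(y = z). RACE on z (W-R).
Steps 7,8: same thread (A). No race.
First conflict at steps 4,5.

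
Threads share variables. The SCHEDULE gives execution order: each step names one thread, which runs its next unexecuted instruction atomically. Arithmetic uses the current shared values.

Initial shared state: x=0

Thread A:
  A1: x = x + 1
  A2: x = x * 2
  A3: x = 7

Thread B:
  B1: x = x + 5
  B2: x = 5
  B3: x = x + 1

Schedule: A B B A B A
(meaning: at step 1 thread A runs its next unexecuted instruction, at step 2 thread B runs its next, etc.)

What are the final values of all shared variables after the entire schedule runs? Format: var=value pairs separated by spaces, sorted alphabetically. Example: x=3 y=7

Step 1: thread A executes A1 (x = x + 1). Shared: x=1. PCs: A@1 B@0
Step 2: thread B executes B1 (x = x + 5). Shared: x=6. PCs: A@1 B@1
Step 3: thread B executes B2 (x = 5). Shared: x=5. PCs: A@1 B@2
Step 4: thread A executes A2 (x = x * 2). Shared: x=10. PCs: A@2 B@2
Step 5: thread B executes B3 (x = x + 1). Shared: x=11. PCs: A@2 B@3
Step 6: thread A executes A3 (x = 7). Shared: x=7. PCs: A@3 B@3

Answer: x=7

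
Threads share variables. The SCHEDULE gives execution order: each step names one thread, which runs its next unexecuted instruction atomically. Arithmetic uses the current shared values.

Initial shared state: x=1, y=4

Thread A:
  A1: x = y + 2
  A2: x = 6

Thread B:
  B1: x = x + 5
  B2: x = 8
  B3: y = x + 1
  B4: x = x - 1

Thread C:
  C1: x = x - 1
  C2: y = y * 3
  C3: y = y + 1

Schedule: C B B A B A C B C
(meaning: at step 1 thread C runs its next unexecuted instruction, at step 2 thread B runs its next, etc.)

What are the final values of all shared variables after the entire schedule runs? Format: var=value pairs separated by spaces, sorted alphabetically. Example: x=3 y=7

Answer: x=5 y=22

Derivation:
Step 1: thread C executes C1 (x = x - 1). Shared: x=0 y=4. PCs: A@0 B@0 C@1
Step 2: thread B executes B1 (x = x + 5). Shared: x=5 y=4. PCs: A@0 B@1 C@1
Step 3: thread B executes B2 (x = 8). Shared: x=8 y=4. PCs: A@0 B@2 C@1
Step 4: thread A executes A1 (x = y + 2). Shared: x=6 y=4. PCs: A@1 B@2 C@1
Step 5: thread B executes B3 (y = x + 1). Shared: x=6 y=7. PCs: A@1 B@3 C@1
Step 6: thread A executes A2 (x = 6). Shared: x=6 y=7. PCs: A@2 B@3 C@1
Step 7: thread C executes C2 (y = y * 3). Shared: x=6 y=21. PCs: A@2 B@3 C@2
Step 8: thread B executes B4 (x = x - 1). Shared: x=5 y=21. PCs: A@2 B@4 C@2
Step 9: thread C executes C3 (y = y + 1). Shared: x=5 y=22. PCs: A@2 B@4 C@3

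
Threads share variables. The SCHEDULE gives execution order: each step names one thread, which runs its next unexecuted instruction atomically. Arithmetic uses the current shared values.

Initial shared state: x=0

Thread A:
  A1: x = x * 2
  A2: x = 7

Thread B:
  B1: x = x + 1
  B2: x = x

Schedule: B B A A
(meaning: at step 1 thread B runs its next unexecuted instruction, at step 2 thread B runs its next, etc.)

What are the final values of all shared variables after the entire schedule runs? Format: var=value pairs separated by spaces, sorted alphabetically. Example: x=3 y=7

Step 1: thread B executes B1 (x = x + 1). Shared: x=1. PCs: A@0 B@1
Step 2: thread B executes B2 (x = x). Shared: x=1. PCs: A@0 B@2
Step 3: thread A executes A1 (x = x * 2). Shared: x=2. PCs: A@1 B@2
Step 4: thread A executes A2 (x = 7). Shared: x=7. PCs: A@2 B@2

Answer: x=7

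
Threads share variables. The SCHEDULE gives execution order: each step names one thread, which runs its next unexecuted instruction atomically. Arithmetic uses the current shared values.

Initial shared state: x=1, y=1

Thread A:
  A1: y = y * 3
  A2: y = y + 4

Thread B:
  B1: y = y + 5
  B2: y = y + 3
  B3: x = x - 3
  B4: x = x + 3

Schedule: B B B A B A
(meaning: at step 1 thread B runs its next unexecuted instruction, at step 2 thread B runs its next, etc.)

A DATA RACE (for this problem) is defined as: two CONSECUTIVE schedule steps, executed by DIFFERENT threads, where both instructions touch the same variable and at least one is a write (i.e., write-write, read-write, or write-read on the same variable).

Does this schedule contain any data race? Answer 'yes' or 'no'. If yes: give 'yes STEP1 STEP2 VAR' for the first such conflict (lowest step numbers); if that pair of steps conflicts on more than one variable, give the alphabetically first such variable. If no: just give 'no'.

Answer: no

Derivation:
Steps 1,2: same thread (B). No race.
Steps 2,3: same thread (B). No race.
Steps 3,4: B(r=x,w=x) vs A(r=y,w=y). No conflict.
Steps 4,5: A(r=y,w=y) vs B(r=x,w=x). No conflict.
Steps 5,6: B(r=x,w=x) vs A(r=y,w=y). No conflict.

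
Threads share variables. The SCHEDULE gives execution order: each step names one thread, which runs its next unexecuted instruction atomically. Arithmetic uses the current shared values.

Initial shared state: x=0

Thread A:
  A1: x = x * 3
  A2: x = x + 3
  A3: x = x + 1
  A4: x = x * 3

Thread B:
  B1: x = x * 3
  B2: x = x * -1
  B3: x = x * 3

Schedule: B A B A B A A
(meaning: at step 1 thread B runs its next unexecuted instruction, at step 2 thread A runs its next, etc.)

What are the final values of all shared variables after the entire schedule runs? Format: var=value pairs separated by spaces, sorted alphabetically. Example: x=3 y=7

Step 1: thread B executes B1 (x = x * 3). Shared: x=0. PCs: A@0 B@1
Step 2: thread A executes A1 (x = x * 3). Shared: x=0. PCs: A@1 B@1
Step 3: thread B executes B2 (x = x * -1). Shared: x=0. PCs: A@1 B@2
Step 4: thread A executes A2 (x = x + 3). Shared: x=3. PCs: A@2 B@2
Step 5: thread B executes B3 (x = x * 3). Shared: x=9. PCs: A@2 B@3
Step 6: thread A executes A3 (x = x + 1). Shared: x=10. PCs: A@3 B@3
Step 7: thread A executes A4 (x = x * 3). Shared: x=30. PCs: A@4 B@3

Answer: x=30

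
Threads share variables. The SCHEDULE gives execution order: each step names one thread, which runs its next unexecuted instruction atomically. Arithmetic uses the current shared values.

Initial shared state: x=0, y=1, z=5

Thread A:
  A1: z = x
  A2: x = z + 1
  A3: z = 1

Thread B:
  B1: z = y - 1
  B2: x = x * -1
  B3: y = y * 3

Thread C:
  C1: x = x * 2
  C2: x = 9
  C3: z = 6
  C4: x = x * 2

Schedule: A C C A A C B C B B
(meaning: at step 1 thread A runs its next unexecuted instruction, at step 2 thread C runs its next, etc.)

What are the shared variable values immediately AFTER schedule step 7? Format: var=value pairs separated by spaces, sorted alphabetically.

Answer: x=1 y=1 z=0

Derivation:
Step 1: thread A executes A1 (z = x). Shared: x=0 y=1 z=0. PCs: A@1 B@0 C@0
Step 2: thread C executes C1 (x = x * 2). Shared: x=0 y=1 z=0. PCs: A@1 B@0 C@1
Step 3: thread C executes C2 (x = 9). Shared: x=9 y=1 z=0. PCs: A@1 B@0 C@2
Step 4: thread A executes A2 (x = z + 1). Shared: x=1 y=1 z=0. PCs: A@2 B@0 C@2
Step 5: thread A executes A3 (z = 1). Shared: x=1 y=1 z=1. PCs: A@3 B@0 C@2
Step 6: thread C executes C3 (z = 6). Shared: x=1 y=1 z=6. PCs: A@3 B@0 C@3
Step 7: thread B executes B1 (z = y - 1). Shared: x=1 y=1 z=0. PCs: A@3 B@1 C@3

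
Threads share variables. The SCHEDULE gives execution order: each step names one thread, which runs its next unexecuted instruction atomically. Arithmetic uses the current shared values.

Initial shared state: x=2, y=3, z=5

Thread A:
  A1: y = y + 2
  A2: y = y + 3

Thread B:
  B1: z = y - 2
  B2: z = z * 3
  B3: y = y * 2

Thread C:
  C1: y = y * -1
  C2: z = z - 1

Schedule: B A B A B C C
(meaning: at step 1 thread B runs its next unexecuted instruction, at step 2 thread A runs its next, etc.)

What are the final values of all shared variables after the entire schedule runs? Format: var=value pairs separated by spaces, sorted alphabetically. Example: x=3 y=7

Answer: x=2 y=-16 z=2

Derivation:
Step 1: thread B executes B1 (z = y - 2). Shared: x=2 y=3 z=1. PCs: A@0 B@1 C@0
Step 2: thread A executes A1 (y = y + 2). Shared: x=2 y=5 z=1. PCs: A@1 B@1 C@0
Step 3: thread B executes B2 (z = z * 3). Shared: x=2 y=5 z=3. PCs: A@1 B@2 C@0
Step 4: thread A executes A2 (y = y + 3). Shared: x=2 y=8 z=3. PCs: A@2 B@2 C@0
Step 5: thread B executes B3 (y = y * 2). Shared: x=2 y=16 z=3. PCs: A@2 B@3 C@0
Step 6: thread C executes C1 (y = y * -1). Shared: x=2 y=-16 z=3. PCs: A@2 B@3 C@1
Step 7: thread C executes C2 (z = z - 1). Shared: x=2 y=-16 z=2. PCs: A@2 B@3 C@2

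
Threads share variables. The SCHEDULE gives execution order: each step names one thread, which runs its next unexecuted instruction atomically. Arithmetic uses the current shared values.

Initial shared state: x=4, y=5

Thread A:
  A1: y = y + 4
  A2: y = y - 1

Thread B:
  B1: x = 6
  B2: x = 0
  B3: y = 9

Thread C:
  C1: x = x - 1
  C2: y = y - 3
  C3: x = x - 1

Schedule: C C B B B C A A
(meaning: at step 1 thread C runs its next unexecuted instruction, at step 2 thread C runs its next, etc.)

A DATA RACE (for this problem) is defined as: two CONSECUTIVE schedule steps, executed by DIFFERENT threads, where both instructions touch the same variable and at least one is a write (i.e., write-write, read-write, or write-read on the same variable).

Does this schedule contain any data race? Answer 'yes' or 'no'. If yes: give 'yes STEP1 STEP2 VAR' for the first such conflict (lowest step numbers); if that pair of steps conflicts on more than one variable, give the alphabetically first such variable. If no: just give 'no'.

Steps 1,2: same thread (C). No race.
Steps 2,3: C(r=y,w=y) vs B(r=-,w=x). No conflict.
Steps 3,4: same thread (B). No race.
Steps 4,5: same thread (B). No race.
Steps 5,6: B(r=-,w=y) vs C(r=x,w=x). No conflict.
Steps 6,7: C(r=x,w=x) vs A(r=y,w=y). No conflict.
Steps 7,8: same thread (A). No race.

Answer: no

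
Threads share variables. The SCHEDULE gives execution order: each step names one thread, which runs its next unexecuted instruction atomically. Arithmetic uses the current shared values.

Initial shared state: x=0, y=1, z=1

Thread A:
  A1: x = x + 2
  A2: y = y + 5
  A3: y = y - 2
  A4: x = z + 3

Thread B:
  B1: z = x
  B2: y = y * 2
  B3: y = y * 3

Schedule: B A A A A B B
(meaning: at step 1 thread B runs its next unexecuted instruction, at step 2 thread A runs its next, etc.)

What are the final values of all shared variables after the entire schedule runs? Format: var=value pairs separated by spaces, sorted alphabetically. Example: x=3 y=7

Step 1: thread B executes B1 (z = x). Shared: x=0 y=1 z=0. PCs: A@0 B@1
Step 2: thread A executes A1 (x = x + 2). Shared: x=2 y=1 z=0. PCs: A@1 B@1
Step 3: thread A executes A2 (y = y + 5). Shared: x=2 y=6 z=0. PCs: A@2 B@1
Step 4: thread A executes A3 (y = y - 2). Shared: x=2 y=4 z=0. PCs: A@3 B@1
Step 5: thread A executes A4 (x = z + 3). Shared: x=3 y=4 z=0. PCs: A@4 B@1
Step 6: thread B executes B2 (y = y * 2). Shared: x=3 y=8 z=0. PCs: A@4 B@2
Step 7: thread B executes B3 (y = y * 3). Shared: x=3 y=24 z=0. PCs: A@4 B@3

Answer: x=3 y=24 z=0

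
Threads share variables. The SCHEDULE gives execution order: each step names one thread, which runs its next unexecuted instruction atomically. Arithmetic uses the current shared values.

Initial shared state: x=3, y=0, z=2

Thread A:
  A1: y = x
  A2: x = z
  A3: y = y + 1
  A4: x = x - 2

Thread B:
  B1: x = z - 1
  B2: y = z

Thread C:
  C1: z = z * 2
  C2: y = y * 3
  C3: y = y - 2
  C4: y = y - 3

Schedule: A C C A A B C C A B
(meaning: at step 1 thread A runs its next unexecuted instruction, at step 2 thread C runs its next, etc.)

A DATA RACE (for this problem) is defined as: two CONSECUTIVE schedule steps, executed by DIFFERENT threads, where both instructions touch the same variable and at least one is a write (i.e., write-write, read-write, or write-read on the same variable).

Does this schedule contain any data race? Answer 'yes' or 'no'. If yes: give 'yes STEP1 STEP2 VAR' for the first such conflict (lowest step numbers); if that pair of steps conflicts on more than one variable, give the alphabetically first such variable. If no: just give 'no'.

Steps 1,2: A(r=x,w=y) vs C(r=z,w=z). No conflict.
Steps 2,3: same thread (C). No race.
Steps 3,4: C(r=y,w=y) vs A(r=z,w=x). No conflict.
Steps 4,5: same thread (A). No race.
Steps 5,6: A(r=y,w=y) vs B(r=z,w=x). No conflict.
Steps 6,7: B(r=z,w=x) vs C(r=y,w=y). No conflict.
Steps 7,8: same thread (C). No race.
Steps 8,9: C(r=y,w=y) vs A(r=x,w=x). No conflict.
Steps 9,10: A(r=x,w=x) vs B(r=z,w=y). No conflict.

Answer: no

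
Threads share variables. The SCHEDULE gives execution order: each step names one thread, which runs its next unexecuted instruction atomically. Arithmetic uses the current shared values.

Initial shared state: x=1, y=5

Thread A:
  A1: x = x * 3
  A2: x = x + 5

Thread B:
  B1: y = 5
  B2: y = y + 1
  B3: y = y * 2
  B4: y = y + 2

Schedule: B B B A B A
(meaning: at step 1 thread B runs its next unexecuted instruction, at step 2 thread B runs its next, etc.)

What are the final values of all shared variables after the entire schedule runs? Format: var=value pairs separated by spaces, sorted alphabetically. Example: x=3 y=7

Answer: x=8 y=14

Derivation:
Step 1: thread B executes B1 (y = 5). Shared: x=1 y=5. PCs: A@0 B@1
Step 2: thread B executes B2 (y = y + 1). Shared: x=1 y=6. PCs: A@0 B@2
Step 3: thread B executes B3 (y = y * 2). Shared: x=1 y=12. PCs: A@0 B@3
Step 4: thread A executes A1 (x = x * 3). Shared: x=3 y=12. PCs: A@1 B@3
Step 5: thread B executes B4 (y = y + 2). Shared: x=3 y=14. PCs: A@1 B@4
Step 6: thread A executes A2 (x = x + 5). Shared: x=8 y=14. PCs: A@2 B@4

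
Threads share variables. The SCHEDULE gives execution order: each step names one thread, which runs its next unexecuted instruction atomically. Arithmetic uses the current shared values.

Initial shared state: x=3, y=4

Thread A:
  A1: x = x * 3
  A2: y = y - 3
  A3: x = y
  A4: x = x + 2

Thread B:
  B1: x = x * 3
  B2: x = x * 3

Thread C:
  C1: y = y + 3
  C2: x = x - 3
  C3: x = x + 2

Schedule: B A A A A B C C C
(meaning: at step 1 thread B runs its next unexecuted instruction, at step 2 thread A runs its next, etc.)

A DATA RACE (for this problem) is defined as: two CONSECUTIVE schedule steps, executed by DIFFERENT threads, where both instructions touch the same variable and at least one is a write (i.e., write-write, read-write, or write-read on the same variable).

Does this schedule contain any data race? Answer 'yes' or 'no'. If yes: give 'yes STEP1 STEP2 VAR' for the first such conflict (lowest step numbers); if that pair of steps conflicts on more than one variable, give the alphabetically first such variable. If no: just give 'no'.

Answer: yes 1 2 x

Derivation:
Steps 1,2: B(x = x * 3) vs A(x = x * 3). RACE on x (W-W).
Steps 2,3: same thread (A). No race.
Steps 3,4: same thread (A). No race.
Steps 4,5: same thread (A). No race.
Steps 5,6: A(x = x + 2) vs B(x = x * 3). RACE on x (W-W).
Steps 6,7: B(r=x,w=x) vs C(r=y,w=y). No conflict.
Steps 7,8: same thread (C). No race.
Steps 8,9: same thread (C). No race.
First conflict at steps 1,2.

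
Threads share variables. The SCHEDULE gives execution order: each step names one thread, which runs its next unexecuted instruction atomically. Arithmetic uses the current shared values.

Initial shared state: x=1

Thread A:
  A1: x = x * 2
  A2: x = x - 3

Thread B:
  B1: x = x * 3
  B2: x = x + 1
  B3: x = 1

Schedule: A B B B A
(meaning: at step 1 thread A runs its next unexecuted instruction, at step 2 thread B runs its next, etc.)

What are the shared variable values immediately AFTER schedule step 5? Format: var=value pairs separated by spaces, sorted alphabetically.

Answer: x=-2

Derivation:
Step 1: thread A executes A1 (x = x * 2). Shared: x=2. PCs: A@1 B@0
Step 2: thread B executes B1 (x = x * 3). Shared: x=6. PCs: A@1 B@1
Step 3: thread B executes B2 (x = x + 1). Shared: x=7. PCs: A@1 B@2
Step 4: thread B executes B3 (x = 1). Shared: x=1. PCs: A@1 B@3
Step 5: thread A executes A2 (x = x - 3). Shared: x=-2. PCs: A@2 B@3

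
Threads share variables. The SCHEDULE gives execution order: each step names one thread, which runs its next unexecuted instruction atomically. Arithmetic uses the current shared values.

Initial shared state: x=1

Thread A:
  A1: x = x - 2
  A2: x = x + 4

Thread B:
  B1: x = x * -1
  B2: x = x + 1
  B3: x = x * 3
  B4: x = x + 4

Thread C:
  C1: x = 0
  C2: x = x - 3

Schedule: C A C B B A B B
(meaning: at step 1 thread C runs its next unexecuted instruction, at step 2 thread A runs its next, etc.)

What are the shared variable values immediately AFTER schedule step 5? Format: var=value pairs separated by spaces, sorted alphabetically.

Step 1: thread C executes C1 (x = 0). Shared: x=0. PCs: A@0 B@0 C@1
Step 2: thread A executes A1 (x = x - 2). Shared: x=-2. PCs: A@1 B@0 C@1
Step 3: thread C executes C2 (x = x - 3). Shared: x=-5. PCs: A@1 B@0 C@2
Step 4: thread B executes B1 (x = x * -1). Shared: x=5. PCs: A@1 B@1 C@2
Step 5: thread B executes B2 (x = x + 1). Shared: x=6. PCs: A@1 B@2 C@2

Answer: x=6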